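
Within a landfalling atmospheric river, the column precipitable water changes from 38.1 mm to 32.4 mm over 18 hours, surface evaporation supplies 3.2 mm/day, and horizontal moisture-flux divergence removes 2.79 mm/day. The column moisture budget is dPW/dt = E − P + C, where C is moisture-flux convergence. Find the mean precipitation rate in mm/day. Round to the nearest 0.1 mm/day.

dPW/dt = (32.4 − 38.1) mm / (18/24 day) = -7.600 mm/day.
P = E + C − dPW/dt = 3.2 + (-2.79) − (-7.600) = 8.0 mm/day.

P ≈ 8.0 mm/day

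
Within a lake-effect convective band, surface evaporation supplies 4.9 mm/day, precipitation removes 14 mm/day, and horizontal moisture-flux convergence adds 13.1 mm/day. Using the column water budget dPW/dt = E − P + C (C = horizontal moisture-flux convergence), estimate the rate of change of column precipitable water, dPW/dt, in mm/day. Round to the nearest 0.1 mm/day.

dPW/dt = E − P + C = 4.9 − 14 + (13.1) = 4.0 mm/day.

dPW/dt ≈ 4.0 mm/day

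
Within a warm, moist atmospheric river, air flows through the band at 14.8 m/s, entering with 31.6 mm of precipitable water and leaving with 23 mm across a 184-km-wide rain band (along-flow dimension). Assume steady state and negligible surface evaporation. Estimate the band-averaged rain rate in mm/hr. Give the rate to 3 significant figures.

Column moisture flux per unit crosswind length is F = V × PW.
Inflow: F_in = 14.8 × 31.6 = 467.68 mm·m/s
Outflow: F_out = 14.8 × 23 = 340.4 mm·m/s
Steady-state rate R = (F_in − F_out)/L = (467.68 − 340.4) / 184000 m = 6.917e-04 mm/s.
R = 6.917e-04 × 3600 = 2.49 mm/hr.

R ≈ 2.49 mm/hr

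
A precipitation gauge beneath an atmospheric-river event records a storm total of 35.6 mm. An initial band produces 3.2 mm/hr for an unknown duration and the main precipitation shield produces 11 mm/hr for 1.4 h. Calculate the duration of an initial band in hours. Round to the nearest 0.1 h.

duration ≈ 6.3 h

Known phases: 11 × 1.4 = 15.4 mm.
Remaining depth = 35.6 − 15.4 = 20.2 mm.
Duration = 20.2 / 3.2 = 6.3 h.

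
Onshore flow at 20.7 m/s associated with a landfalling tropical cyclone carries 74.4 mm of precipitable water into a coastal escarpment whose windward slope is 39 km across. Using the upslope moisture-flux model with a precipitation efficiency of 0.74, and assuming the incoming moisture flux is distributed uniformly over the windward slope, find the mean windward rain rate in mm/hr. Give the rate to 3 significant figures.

Incoming column moisture flux per unit ridge length: F = V × PW = 20.7 × 74.4 = 1540.08 mm·m/s.
Spread over the 39 km slope with efficiency ε = 0.74: R = ε·F/W = 0.74 × 1540.08 / 39000 m = 2.922e-02 mm/s.
R = 2.922e-02 × 3600 = 105 mm/hr.

R ≈ 105 mm/hr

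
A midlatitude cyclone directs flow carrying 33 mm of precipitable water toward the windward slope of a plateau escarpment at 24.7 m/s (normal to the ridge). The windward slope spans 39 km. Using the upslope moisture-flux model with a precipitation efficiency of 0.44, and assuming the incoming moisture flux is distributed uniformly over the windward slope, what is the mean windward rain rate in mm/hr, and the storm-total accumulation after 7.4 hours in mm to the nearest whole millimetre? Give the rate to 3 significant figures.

R ≈ 33.1 mm/hr; total ≈ 245 mm

Incoming column moisture flux per unit ridge length: F = V × PW = 24.7 × 33 = 815.1 mm·m/s.
Spread over the 39 km slope with efficiency ε = 0.44: R = ε·F/W = 0.44 × 815.1 / 39000 m = 9.196e-03 mm/s.
R = 9.196e-03 × 3600 = 33.1 mm/hr.
Over 7.4 h: total = 33.1 × 7.4 = 244.94 ≈ 245 mm.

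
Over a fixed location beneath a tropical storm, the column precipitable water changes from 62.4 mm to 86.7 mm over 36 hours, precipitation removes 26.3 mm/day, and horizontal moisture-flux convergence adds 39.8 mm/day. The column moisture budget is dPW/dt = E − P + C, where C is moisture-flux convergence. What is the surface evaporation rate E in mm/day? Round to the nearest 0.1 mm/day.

E ≈ 2.7 mm/day

dPW/dt = (86.7 − 62.4) mm / (36/24 day) = +16.200 mm/day.
E = dPW/dt + P − C = (+16.200) + 26.3 − (39.8) = 2.7 mm/day.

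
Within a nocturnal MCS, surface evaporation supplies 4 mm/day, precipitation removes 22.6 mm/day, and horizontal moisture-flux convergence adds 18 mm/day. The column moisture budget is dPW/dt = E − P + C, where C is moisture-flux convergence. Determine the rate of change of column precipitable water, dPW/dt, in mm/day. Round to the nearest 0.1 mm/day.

dPW/dt ≈ -0.6 mm/day

dPW/dt = E − P + C = 4 − 22.6 + (18) = -0.6 mm/day.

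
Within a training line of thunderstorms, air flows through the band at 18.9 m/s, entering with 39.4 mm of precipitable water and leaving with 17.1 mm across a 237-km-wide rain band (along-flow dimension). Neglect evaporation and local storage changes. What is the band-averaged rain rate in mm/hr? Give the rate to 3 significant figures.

Column moisture flux per unit crosswind length is F = V × PW.
Inflow: F_in = 18.9 × 39.4 = 744.66 mm·m/s
Outflow: F_out = 18.9 × 17.1 = 323.19 mm·m/s
Steady-state rate R = (F_in − F_out)/L = (744.66 − 323.19) / 237000 m = 1.778e-03 mm/s.
R = 1.778e-03 × 3600 = 6.40 mm/hr.

R ≈ 6.40 mm/hr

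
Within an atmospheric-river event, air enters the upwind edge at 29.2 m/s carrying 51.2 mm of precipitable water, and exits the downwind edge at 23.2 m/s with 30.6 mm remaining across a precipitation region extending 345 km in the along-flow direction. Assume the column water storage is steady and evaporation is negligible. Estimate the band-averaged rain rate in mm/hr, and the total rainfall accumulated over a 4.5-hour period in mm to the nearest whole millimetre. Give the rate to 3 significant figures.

R ≈ 8.19 mm/hr; total ≈ 37 mm

Column moisture flux per unit crosswind length is F = V × PW.
Inflow: F_in = 29.2 × 51.2 = 1495.04 mm·m/s
Outflow: F_out = 23.2 × 30.6 = 709.92 mm·m/s
Steady-state rate R = (F_in − F_out)/L = (1495.04 − 709.92) / 345000 m = 2.276e-03 mm/s.
R = 2.276e-03 × 3600 = 8.19 mm/hr.
Over 4.5 h: total = 8.19 × 4.5 = 36.855 ≈ 37 mm.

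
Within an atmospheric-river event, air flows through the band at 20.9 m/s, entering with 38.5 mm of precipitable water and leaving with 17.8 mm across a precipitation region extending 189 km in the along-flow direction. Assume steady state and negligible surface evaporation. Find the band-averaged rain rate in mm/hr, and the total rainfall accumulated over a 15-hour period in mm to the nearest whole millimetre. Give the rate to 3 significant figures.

R ≈ 8.24 mm/hr; total ≈ 124 mm

Column moisture flux per unit crosswind length is F = V × PW.
Inflow: F_in = 20.9 × 38.5 = 804.65 mm·m/s
Outflow: F_out = 20.9 × 17.8 = 372.02 mm·m/s
Steady-state rate R = (F_in − F_out)/L = (804.65 − 372.02) / 189000 m = 2.289e-03 mm/s.
R = 2.289e-03 × 3600 = 8.24 mm/hr.
Over 15 h: total = 8.24 × 15 = 123.6 ≈ 124 mm.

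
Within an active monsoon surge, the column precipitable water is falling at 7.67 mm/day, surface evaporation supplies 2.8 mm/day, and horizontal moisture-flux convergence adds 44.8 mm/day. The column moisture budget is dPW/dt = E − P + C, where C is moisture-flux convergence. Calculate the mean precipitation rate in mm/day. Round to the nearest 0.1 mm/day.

dPW/dt = -7.67 mm/day.
P = E + C − dPW/dt = 2.8 + (44.8) − (-7.67) = 55.3 mm/day.

P ≈ 55.3 mm/day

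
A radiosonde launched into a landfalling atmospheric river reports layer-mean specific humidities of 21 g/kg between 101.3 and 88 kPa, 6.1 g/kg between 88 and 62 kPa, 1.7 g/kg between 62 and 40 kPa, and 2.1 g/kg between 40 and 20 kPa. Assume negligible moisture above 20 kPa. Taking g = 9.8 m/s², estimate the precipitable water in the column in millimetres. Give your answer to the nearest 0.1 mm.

PW ≈ 52.8 mm

Precipitable water is the column-integrated vapour mass per unit area: PW = (1/g) Σ q̄ Δp, with q in kg/kg and Δp in Pa (1 kg/m² of water = 1 mm).
Layer 101.3–88 kPa: Δp = 133 hPa = 13300 Pa, q̄ = 0.021 kg/kg → 0.021 × 13300 / 9.8 = 28.50 mm
Layer 88–62 kPa: Δp = 260 hPa = 26000 Pa, q̄ = 0.0061 kg/kg → 0.0061 × 26000 / 9.8 = 16.18 mm
Layer 62–40 kPa: Δp = 220 hPa = 22000 Pa, q̄ = 0.0017 kg/kg → 0.0017 × 22000 / 9.8 = 3.82 mm
Layer 40–20 kPa: Δp = 200 hPa = 20000 Pa, q̄ = 0.0021 kg/kg → 0.0021 × 20000 / 9.8 = 4.29 mm
PW = 28.50 + 16.18 + 3.82 + 4.29 = 52.79 ≈ 52.8 mm.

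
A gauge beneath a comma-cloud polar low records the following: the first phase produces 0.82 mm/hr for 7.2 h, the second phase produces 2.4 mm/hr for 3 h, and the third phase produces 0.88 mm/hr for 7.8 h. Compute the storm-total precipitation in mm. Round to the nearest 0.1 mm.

Total = Σ Rᵢ Δtᵢ = 0.82 × 7.2 + 2.4 × 3 + 0.88 × 7.8
      = 5.904 + 7.2 + 6.864 = 20.0 mm.

total ≈ 20.0 mm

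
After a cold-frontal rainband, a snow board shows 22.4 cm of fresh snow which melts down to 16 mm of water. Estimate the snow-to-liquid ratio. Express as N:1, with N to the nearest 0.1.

ratio ≈ 14.0

Ratio = snow depth / SWE = 224 mm / 16 mm = 14.0, i.e. 14.0:1.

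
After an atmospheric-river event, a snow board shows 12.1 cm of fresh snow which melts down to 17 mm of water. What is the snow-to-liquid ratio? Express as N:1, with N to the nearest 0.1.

ratio ≈ 7.1

Ratio = snow depth / SWE = 121 mm / 17 mm = 7.1, i.e. 7.1:1.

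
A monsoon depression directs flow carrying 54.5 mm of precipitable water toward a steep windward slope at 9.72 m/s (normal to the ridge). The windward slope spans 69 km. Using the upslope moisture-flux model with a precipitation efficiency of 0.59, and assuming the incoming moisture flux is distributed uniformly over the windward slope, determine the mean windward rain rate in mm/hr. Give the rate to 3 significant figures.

Incoming column moisture flux per unit ridge length: F = V × PW = 9.72 × 54.5 = 529.74 mm·m/s.
Spread over the 69 km slope with efficiency ε = 0.59: R = ε·F/W = 0.59 × 529.74 / 69000 m = 4.530e-03 mm/s.
R = 4.530e-03 × 3600 = 16.3 mm/hr.

R ≈ 16.3 mm/hr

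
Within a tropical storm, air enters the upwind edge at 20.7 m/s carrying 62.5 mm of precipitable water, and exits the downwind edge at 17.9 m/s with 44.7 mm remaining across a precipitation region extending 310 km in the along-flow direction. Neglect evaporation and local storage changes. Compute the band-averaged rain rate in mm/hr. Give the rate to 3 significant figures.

R ≈ 5.73 mm/hr

Column moisture flux per unit crosswind length is F = V × PW.
Inflow: F_in = 20.7 × 62.5 = 1293.75 mm·m/s
Outflow: F_out = 17.9 × 44.7 = 800.13 mm·m/s
Steady-state rate R = (F_in − F_out)/L = (1293.75 − 800.13) / 310000 m = 1.592e-03 mm/s.
R = 1.592e-03 × 3600 = 5.73 mm/hr.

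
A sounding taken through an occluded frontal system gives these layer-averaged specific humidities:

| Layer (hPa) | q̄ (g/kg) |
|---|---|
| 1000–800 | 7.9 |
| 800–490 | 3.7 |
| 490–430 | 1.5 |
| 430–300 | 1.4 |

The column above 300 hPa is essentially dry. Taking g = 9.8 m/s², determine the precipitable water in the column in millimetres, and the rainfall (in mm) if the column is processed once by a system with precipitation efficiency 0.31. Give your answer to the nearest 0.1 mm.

PW ≈ 30.6 mm; rainfall ≈ 9.5 mm

Precipitable water is the column-integrated vapour mass per unit area: PW = (1/g) Σ q̄ Δp, with q in kg/kg and Δp in Pa (1 kg/m² of water = 1 mm).
Layer 1000–800 hPa: Δp = 200 hPa = 20000 Pa, q̄ = 0.0079 kg/kg → 0.0079 × 20000 / 9.8 = 16.12 mm
Layer 800–490 hPa: Δp = 310 hPa = 31000 Pa, q̄ = 0.0037 kg/kg → 0.0037 × 31000 / 9.8 = 11.70 mm
Layer 490–430 hPa: Δp = 60 hPa = 6000 Pa, q̄ = 0.0015 kg/kg → 0.0015 × 6000 / 9.8 = 0.92 mm
Layer 430–300 hPa: Δp = 130 hPa = 13000 Pa, q̄ = 0.0014 kg/kg → 0.0014 × 13000 / 9.8 = 1.86 mm
PW = 16.12 + 11.70 + 0.92 + 1.86 = 30.60 ≈ 30.6 mm.
Rainfall = ε × PW = 0.31 × 30.6 = 9.5 mm.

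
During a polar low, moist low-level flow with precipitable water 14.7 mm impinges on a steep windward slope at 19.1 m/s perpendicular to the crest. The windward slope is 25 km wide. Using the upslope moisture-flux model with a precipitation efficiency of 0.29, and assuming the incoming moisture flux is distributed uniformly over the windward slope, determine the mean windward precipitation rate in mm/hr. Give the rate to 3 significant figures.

R ≈ 11.7 mm/hr

Incoming column moisture flux per unit ridge length: F = V × PW = 19.1 × 14.7 = 280.77 mm·m/s.
Spread over the 25 km slope with efficiency ε = 0.29: R = ε·F/W = 0.29 × 280.77 / 25000 m = 3.257e-03 mm/s.
R = 3.257e-03 × 3600 = 11.7 mm/hr.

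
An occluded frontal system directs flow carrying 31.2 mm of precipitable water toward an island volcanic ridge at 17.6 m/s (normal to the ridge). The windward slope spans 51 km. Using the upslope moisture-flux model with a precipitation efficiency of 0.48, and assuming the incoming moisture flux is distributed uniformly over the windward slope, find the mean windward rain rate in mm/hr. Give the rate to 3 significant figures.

R ≈ 18.6 mm/hr

Incoming column moisture flux per unit ridge length: F = V × PW = 17.6 × 31.2 = 549.12 mm·m/s.
Spread over the 51 km slope with efficiency ε = 0.48: R = ε·F/W = 0.48 × 549.12 / 51000 m = 5.168e-03 mm/s.
R = 5.168e-03 × 3600 = 18.6 mm/hr.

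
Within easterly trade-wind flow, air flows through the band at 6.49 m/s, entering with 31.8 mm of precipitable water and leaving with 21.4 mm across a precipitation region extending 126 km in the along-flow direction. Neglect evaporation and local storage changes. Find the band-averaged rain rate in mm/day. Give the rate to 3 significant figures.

R ≈ 46.3 mm/day

Column moisture flux per unit crosswind length is F = V × PW.
Inflow: F_in = 6.49 × 31.8 = 206.382 mm·m/s
Outflow: F_out = 6.49 × 21.4 = 138.886 mm·m/s
Steady-state rate R = (F_in − F_out)/L = (206.382 − 138.886) / 126000 m = 5.357e-04 mm/s.
R = 5.357e-04 × 3600 × 24 = 46.3 mm/day.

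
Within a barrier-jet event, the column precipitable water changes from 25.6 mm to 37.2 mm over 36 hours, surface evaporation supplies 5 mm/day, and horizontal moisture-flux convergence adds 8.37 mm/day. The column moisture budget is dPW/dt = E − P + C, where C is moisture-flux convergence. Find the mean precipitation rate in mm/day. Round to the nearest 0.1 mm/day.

dPW/dt = (37.2 − 25.6) mm / (36/24 day) = +7.733 mm/day.
P = E + C − dPW/dt = 5 + (8.37) − (+7.733) = 5.6 mm/day.

P ≈ 5.6 mm/day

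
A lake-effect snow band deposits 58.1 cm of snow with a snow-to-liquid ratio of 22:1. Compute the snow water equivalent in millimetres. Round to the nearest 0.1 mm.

SWE = snow depth / ratio = 58.1 cm / 22 = 2.641 cm = 26.4 mm.

SWE ≈ 26.4 mm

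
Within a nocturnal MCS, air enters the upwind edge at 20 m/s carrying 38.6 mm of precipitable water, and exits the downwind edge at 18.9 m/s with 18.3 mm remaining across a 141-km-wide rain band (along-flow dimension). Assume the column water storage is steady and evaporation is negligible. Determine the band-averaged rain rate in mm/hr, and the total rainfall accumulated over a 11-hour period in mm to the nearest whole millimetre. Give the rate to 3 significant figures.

Column moisture flux per unit crosswind length is F = V × PW.
Inflow: F_in = 20 × 38.6 = 772 mm·m/s
Outflow: F_out = 18.9 × 18.3 = 345.87 mm·m/s
Steady-state rate R = (F_in − F_out)/L = (772 − 345.87) / 141000 m = 3.022e-03 mm/s.
R = 3.022e-03 × 3600 = 10.9 mm/hr.
Over 11 h: total = 10.9 × 11 = 119.9 ≈ 120 mm.

R ≈ 10.9 mm/hr; total ≈ 120 mm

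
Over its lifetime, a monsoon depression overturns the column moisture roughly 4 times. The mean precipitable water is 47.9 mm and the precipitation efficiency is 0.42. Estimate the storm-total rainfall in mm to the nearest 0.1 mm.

rainfall ≈ 80.5 mm

Each cycle deposits ε × PW = 0.42 × 47.9 = 20.118 mm.
Over 4 cycles: 4 × 20.118 = 80.5 mm.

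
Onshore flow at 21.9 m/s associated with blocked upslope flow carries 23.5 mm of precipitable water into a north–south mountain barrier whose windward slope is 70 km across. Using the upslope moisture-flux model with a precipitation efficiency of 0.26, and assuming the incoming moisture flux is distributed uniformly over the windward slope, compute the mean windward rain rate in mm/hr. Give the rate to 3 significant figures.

Incoming column moisture flux per unit ridge length: F = V × PW = 21.9 × 23.5 = 514.65 mm·m/s.
Spread over the 70 km slope with efficiency ε = 0.26: R = ε·F/W = 0.26 × 514.65 / 70000 m = 1.912e-03 mm/s.
R = 1.912e-03 × 3600 = 6.88 mm/hr.

R ≈ 6.88 mm/hr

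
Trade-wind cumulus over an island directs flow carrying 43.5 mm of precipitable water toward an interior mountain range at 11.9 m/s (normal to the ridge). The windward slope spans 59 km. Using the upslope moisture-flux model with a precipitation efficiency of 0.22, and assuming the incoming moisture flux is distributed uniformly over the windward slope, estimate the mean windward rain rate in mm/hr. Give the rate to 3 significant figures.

R ≈ 6.95 mm/hr

Incoming column moisture flux per unit ridge length: F = V × PW = 11.9 × 43.5 = 517.65 mm·m/s.
Spread over the 59 km slope with efficiency ε = 0.22: R = ε·F/W = 0.22 × 517.65 / 59000 m = 1.930e-03 mm/s.
R = 1.930e-03 × 3600 = 6.95 mm/hr.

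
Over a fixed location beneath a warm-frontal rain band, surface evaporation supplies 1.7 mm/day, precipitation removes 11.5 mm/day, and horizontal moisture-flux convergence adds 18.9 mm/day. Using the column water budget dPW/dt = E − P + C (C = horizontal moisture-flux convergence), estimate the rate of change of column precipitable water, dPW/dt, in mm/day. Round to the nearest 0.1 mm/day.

dPW/dt ≈ 9.1 mm/day

dPW/dt = E − P + C = 1.7 − 11.5 + (18.9) = 9.1 mm/day.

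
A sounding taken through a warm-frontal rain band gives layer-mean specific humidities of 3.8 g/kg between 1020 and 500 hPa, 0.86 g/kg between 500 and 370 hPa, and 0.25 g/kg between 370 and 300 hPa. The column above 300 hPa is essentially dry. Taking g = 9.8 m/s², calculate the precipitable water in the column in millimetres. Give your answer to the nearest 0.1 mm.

Precipitable water is the column-integrated vapour mass per unit area: PW = (1/g) Σ q̄ Δp, with q in kg/kg and Δp in Pa (1 kg/m² of water = 1 mm).
Layer 1020–500 hPa: Δp = 520 hPa = 52000 Pa, q̄ = 0.0038 kg/kg → 0.0038 × 52000 / 9.8 = 20.16 mm
Layer 500–370 hPa: Δp = 130 hPa = 13000 Pa, q̄ = 0.00086 kg/kg → 0.00086 × 13000 / 9.8 = 1.14 mm
Layer 370–300 hPa: Δp = 70 hPa = 7000 Pa, q̄ = 0.00025 kg/kg → 0.00025 × 7000 / 9.8 = 0.18 mm
PW = 20.16 + 1.14 + 0.18 = 21.48 ≈ 21.5 mm.

PW ≈ 21.5 mm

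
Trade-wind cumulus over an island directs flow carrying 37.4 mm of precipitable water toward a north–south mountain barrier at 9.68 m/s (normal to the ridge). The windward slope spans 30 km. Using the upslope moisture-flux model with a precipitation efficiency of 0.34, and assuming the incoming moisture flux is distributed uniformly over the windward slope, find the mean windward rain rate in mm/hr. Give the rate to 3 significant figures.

R ≈ 14.8 mm/hr

Incoming column moisture flux per unit ridge length: F = V × PW = 9.68 × 37.4 = 362.032 mm·m/s.
Spread over the 30 km slope with efficiency ε = 0.34: R = ε·F/W = 0.34 × 362.032 / 30000 m = 4.103e-03 mm/s.
R = 4.103e-03 × 3600 = 14.8 mm/hr.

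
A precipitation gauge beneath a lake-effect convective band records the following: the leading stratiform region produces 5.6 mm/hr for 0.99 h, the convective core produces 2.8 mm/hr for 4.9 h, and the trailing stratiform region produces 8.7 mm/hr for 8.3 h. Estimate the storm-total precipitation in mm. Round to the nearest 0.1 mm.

Total = Σ Rᵢ Δtᵢ = 5.6 × 0.99 + 2.8 × 4.9 + 8.7 × 8.3
      = 5.544 + 13.72 + 72.21 = 91.5 mm.

total ≈ 91.5 mm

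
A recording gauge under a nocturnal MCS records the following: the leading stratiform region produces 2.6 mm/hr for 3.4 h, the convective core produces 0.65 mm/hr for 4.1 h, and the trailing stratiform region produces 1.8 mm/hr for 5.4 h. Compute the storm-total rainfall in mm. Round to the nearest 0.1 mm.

Total = Σ Rᵢ Δtᵢ = 2.6 × 3.4 + 0.65 × 4.1 + 1.8 × 5.4
      = 8.84 + 2.665 + 9.72 = 21.2 mm.

total ≈ 21.2 mm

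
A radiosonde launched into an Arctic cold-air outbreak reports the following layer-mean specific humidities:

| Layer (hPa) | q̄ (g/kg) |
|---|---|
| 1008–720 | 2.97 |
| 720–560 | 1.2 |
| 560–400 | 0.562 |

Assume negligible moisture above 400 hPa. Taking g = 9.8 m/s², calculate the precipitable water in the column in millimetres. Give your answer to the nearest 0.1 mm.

Precipitable water is the column-integrated vapour mass per unit area: PW = (1/g) Σ q̄ Δp, with q in kg/kg and Δp in Pa (1 kg/m² of water = 1 mm).
Layer 1008–720 hPa: Δp = 288 hPa = 28800 Pa, q̄ = 0.00297 kg/kg → 0.00297 × 28800 / 9.8 = 8.73 mm
Layer 720–560 hPa: Δp = 160 hPa = 16000 Pa, q̄ = 0.0012 kg/kg → 0.0012 × 16000 / 9.8 = 1.96 mm
Layer 560–400 hPa: Δp = 160 hPa = 16000 Pa, q̄ = 0.000562 kg/kg → 0.000562 × 16000 / 9.8 = 0.92 mm
PW = 8.73 + 1.96 + 0.92 = 11.61 ≈ 11.6 mm.

PW ≈ 11.6 mm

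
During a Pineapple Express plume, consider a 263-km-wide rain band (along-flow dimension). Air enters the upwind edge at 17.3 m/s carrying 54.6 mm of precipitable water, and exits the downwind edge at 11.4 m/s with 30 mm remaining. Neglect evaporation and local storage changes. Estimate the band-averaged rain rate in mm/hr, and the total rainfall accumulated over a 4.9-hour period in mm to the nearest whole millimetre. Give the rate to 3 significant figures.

Column moisture flux per unit crosswind length is F = V × PW.
Inflow: F_in = 17.3 × 54.6 = 944.58 mm·m/s
Outflow: F_out = 11.4 × 30 = 342 mm·m/s
Steady-state rate R = (F_in − F_out)/L = (944.58 − 342) / 263000 m = 2.291e-03 mm/s.
R = 2.291e-03 × 3600 = 8.25 mm/hr.
Over 4.9 h: total = 8.25 × 4.9 = 40.425 ≈ 40 mm.

R ≈ 8.25 mm/hr; total ≈ 40 mm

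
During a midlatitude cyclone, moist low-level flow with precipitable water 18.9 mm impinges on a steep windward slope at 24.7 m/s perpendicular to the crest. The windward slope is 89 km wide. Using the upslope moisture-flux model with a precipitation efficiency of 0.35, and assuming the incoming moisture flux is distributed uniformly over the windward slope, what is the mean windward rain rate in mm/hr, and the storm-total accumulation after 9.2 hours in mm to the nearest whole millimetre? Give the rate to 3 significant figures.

R ≈ 6.61 mm/hr; total ≈ 61 mm

Incoming column moisture flux per unit ridge length: F = V × PW = 24.7 × 18.9 = 466.83 mm·m/s.
Spread over the 89 km slope with efficiency ε = 0.35: R = ε·F/W = 0.35 × 466.83 / 89000 m = 1.836e-03 mm/s.
R = 1.836e-03 × 3600 = 6.61 mm/hr.
Over 9.2 h: total = 6.61 × 9.2 = 60.812 ≈ 61 mm.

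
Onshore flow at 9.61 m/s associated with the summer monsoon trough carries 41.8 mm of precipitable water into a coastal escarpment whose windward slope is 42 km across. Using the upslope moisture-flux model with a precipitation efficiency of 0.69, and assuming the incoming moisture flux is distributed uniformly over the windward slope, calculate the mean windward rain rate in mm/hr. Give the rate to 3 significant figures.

Incoming column moisture flux per unit ridge length: F = V × PW = 9.61 × 41.8 = 401.698 mm·m/s.
Spread over the 42 km slope with efficiency ε = 0.69: R = ε·F/W = 0.69 × 401.698 / 42000 m = 6.599e-03 mm/s.
R = 6.599e-03 × 3600 = 23.8 mm/hr.

R ≈ 23.8 mm/hr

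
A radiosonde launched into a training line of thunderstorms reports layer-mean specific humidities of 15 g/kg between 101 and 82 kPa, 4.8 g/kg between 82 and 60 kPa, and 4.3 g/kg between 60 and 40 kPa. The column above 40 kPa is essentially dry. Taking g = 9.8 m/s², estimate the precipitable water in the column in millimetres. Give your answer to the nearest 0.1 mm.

Precipitable water is the column-integrated vapour mass per unit area: PW = (1/g) Σ q̄ Δp, with q in kg/kg and Δp in Pa (1 kg/m² of water = 1 mm).
Layer 101–82 kPa: Δp = 190 hPa = 19000 Pa, q̄ = 0.015 kg/kg → 0.015 × 19000 / 9.8 = 29.08 mm
Layer 82–60 kPa: Δp = 220 hPa = 22000 Pa, q̄ = 0.0048 kg/kg → 0.0048 × 22000 / 9.8 = 10.78 mm
Layer 60–40 kPa: Δp = 200 hPa = 20000 Pa, q̄ = 0.0043 kg/kg → 0.0043 × 20000 / 9.8 = 8.78 mm
PW = 29.08 + 10.78 + 8.78 = 48.64 ≈ 48.6 mm.

PW ≈ 48.6 mm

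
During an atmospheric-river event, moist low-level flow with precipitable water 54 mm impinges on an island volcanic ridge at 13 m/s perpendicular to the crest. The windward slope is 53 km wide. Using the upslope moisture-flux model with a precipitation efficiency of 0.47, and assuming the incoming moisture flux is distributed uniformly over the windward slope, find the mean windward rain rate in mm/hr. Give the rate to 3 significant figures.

Incoming column moisture flux per unit ridge length: F = V × PW = 13 × 54 = 702 mm·m/s.
Spread over the 53 km slope with efficiency ε = 0.47: R = ε·F/W = 0.47 × 702 / 53000 m = 6.225e-03 mm/s.
R = 6.225e-03 × 3600 = 22.4 mm/hr.

R ≈ 22.4 mm/hr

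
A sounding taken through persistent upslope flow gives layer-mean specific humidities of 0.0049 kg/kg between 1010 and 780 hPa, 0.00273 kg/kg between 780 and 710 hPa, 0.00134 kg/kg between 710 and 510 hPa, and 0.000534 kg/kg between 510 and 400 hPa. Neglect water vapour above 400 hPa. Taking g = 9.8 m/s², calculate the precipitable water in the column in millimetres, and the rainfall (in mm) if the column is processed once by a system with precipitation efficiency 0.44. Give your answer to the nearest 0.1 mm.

PW ≈ 16.8 mm; rainfall ≈ 7.4 mm

Precipitable water is the column-integrated vapour mass per unit area: PW = (1/g) Σ q̄ Δp, with q in kg/kg and Δp in Pa (1 kg/m² of water = 1 mm).
Layer 1010–780 hPa: Δp = 230 hPa = 23000 Pa, q̄ = 0.0049 kg/kg → 0.0049 × 23000 / 9.8 = 11.50 mm
Layer 780–710 hPa: Δp = 70 hPa = 7000 Pa, q̄ = 0.00273 kg/kg → 0.00273 × 7000 / 9.8 = 1.95 mm
Layer 710–510 hPa: Δp = 200 hPa = 20000 Pa, q̄ = 0.00134 kg/kg → 0.00134 × 20000 / 9.8 = 2.73 mm
Layer 510–400 hPa: Δp = 110 hPa = 11000 Pa, q̄ = 0.000534 kg/kg → 0.000534 × 11000 / 9.8 = 0.60 mm
PW = 11.50 + 1.95 + 2.73 + 0.60 = 16.78 ≈ 16.8 mm.
Rainfall = ε × PW = 0.44 × 16.8 = 7.4 mm.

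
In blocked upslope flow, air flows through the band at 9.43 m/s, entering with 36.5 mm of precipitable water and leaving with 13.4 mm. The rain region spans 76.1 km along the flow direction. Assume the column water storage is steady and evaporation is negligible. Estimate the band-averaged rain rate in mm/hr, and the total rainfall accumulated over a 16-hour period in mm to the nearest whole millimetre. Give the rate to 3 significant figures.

Column moisture flux per unit crosswind length is F = V × PW.
Inflow: F_in = 9.43 × 36.5 = 344.195 mm·m/s
Outflow: F_out = 9.43 × 13.4 = 126.362 mm·m/s
Steady-state rate R = (F_in − F_out)/L = (344.195 − 126.362) / 76100 m = 2.862e-03 mm/s.
R = 2.862e-03 × 3600 = 10.3 mm/hr.
Over 16 h: total = 10.3 × 16 = 164.8 ≈ 165 mm.

R ≈ 10.3 mm/hr; total ≈ 165 mm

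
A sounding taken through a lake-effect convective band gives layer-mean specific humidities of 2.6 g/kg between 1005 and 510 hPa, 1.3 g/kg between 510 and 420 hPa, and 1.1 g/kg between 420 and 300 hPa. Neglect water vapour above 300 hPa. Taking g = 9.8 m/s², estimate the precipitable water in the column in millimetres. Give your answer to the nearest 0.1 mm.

Precipitable water is the column-integrated vapour mass per unit area: PW = (1/g) Σ q̄ Δp, with q in kg/kg and Δp in Pa (1 kg/m² of water = 1 mm).
Layer 1005–510 hPa: Δp = 495 hPa = 49500 Pa, q̄ = 0.0026 kg/kg → 0.0026 × 49500 / 9.8 = 13.13 mm
Layer 510–420 hPa: Δp = 90 hPa = 9000 Pa, q̄ = 0.0013 kg/kg → 0.0013 × 9000 / 9.8 = 1.19 mm
Layer 420–300 hPa: Δp = 120 hPa = 12000 Pa, q̄ = 0.0011 kg/kg → 0.0011 × 12000 / 9.8 = 1.35 mm
PW = 13.13 + 1.19 + 1.35 = 15.67 ≈ 15.7 mm.

PW ≈ 15.7 mm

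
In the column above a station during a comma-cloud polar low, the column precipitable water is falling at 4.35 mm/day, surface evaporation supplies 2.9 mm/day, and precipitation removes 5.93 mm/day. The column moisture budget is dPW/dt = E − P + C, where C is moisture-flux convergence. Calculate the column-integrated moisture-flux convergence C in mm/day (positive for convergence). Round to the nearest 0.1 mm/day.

C ≈ -1.3 mm/day

dPW/dt = -4.35 mm/day.
C = dPW/dt − E + P = (-4.35) − 2.9 + 5.93 = -1.3 mm/day.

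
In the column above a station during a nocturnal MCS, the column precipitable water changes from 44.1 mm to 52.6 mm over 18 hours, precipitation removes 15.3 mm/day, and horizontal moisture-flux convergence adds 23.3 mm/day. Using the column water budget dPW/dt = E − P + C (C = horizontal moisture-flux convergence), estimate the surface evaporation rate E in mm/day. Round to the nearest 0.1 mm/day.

dPW/dt = (52.6 − 44.1) mm / (18/24 day) = +11.333 mm/day.
E = dPW/dt + P − C = (+11.333) + 15.3 − (23.3) = 3.3 mm/day.

E ≈ 3.3 mm/day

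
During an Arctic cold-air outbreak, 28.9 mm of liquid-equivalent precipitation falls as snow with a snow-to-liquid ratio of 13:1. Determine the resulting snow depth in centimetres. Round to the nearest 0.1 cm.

Snow depth = liquid × ratio = 28.9 mm × 13 = 375.7 mm = 37.6 cm.

snow depth ≈ 37.6 cm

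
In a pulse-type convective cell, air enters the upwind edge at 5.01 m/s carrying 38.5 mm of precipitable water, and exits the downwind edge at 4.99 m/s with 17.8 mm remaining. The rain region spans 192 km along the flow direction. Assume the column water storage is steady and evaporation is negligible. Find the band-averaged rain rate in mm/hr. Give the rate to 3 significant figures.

Column moisture flux per unit crosswind length is F = V × PW.
Inflow: F_in = 5.01 × 38.5 = 192.885 mm·m/s
Outflow: F_out = 4.99 × 17.8 = 88.822 mm·m/s
Steady-state rate R = (F_in − F_out)/L = (192.885 − 88.822) / 192000 m = 5.420e-04 mm/s.
R = 5.420e-04 × 3600 = 1.95 mm/hr.

R ≈ 1.95 mm/hr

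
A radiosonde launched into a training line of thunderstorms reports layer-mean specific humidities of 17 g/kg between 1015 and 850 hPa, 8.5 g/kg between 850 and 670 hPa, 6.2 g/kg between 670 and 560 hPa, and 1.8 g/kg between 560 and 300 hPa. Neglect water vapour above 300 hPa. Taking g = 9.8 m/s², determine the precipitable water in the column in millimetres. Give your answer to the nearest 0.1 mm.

Precipitable water is the column-integrated vapour mass per unit area: PW = (1/g) Σ q̄ Δp, with q in kg/kg and Δp in Pa (1 kg/m² of water = 1 mm).
Layer 1015–850 hPa: Δp = 165 hPa = 16500 Pa, q̄ = 0.017 kg/kg → 0.017 × 16500 / 9.8 = 28.62 mm
Layer 850–670 hPa: Δp = 180 hPa = 18000 Pa, q̄ = 0.0085 kg/kg → 0.0085 × 18000 / 9.8 = 15.61 mm
Layer 670–560 hPa: Δp = 110 hPa = 11000 Pa, q̄ = 0.0062 kg/kg → 0.0062 × 11000 / 9.8 = 6.96 mm
Layer 560–300 hPa: Δp = 260 hPa = 26000 Pa, q̄ = 0.0018 kg/kg → 0.0018 × 26000 / 9.8 = 4.78 mm
PW = 28.62 + 15.61 + 6.96 + 4.78 = 55.97 ≈ 56.0 mm.

PW ≈ 56.0 mm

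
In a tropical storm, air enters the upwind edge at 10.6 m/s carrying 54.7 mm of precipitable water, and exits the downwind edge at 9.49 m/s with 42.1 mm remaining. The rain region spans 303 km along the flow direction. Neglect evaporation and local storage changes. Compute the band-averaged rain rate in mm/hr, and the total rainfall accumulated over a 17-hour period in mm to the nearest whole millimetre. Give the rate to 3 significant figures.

Column moisture flux per unit crosswind length is F = V × PW.
Inflow: F_in = 10.6 × 54.7 = 579.82 mm·m/s
Outflow: F_out = 9.49 × 42.1 = 399.529 mm·m/s
Steady-state rate R = (F_in − F_out)/L = (579.82 − 399.529) / 303000 m = 5.950e-04 mm/s.
R = 5.950e-04 × 3600 = 2.14 mm/hr.
Over 17 h: total = 2.14 × 17 = 36.38 ≈ 36 mm.

R ≈ 2.14 mm/hr; total ≈ 36 mm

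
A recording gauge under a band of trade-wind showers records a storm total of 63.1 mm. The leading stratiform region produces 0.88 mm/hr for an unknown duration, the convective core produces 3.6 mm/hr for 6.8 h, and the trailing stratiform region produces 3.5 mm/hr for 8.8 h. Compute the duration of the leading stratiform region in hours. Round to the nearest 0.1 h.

Known phases: 3.6 × 6.8 + 3.5 × 8.8 = 24.48 + 30.8 = 55.28 mm.
Remaining depth = 63.1 − 55.28 = 7.82 mm.
Duration = 7.82 / 0.88 = 8.9 h.

duration ≈ 8.9 h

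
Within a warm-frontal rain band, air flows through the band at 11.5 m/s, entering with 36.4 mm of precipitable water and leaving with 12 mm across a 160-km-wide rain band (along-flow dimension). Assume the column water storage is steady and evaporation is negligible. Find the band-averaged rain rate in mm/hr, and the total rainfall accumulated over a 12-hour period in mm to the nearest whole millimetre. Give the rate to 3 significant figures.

Column moisture flux per unit crosswind length is F = V × PW.
Inflow: F_in = 11.5 × 36.4 = 418.6 mm·m/s
Outflow: F_out = 11.5 × 12 = 138 mm·m/s
Steady-state rate R = (F_in − F_out)/L = (418.6 − 138) / 160000 m = 1.754e-03 mm/s.
R = 1.754e-03 × 3600 = 6.31 mm/hr.
Over 12 h: total = 6.31 × 12 = 75.72 ≈ 76 mm.

R ≈ 6.31 mm/hr; total ≈ 76 mm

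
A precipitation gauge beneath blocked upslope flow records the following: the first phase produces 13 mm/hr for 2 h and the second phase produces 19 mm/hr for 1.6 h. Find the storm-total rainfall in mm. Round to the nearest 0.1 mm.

total ≈ 56.4 mm

Total = Σ Rᵢ Δtᵢ = 13 × 2 + 19 × 1.6
      = 26 + 30.4 = 56.4 mm.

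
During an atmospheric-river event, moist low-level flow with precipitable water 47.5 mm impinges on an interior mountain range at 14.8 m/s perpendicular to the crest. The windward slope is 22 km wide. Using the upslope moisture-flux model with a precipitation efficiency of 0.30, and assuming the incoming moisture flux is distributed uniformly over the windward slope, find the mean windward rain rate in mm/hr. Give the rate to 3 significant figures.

Incoming column moisture flux per unit ridge length: F = V × PW = 14.8 × 47.5 = 703 mm·m/s.
Spread over the 22 km slope with efficiency ε = 0.30: R = ε·F/W = 0.30 × 703 / 22000 m = 9.586e-03 mm/s.
R = 9.586e-03 × 3600 = 34.5 mm/hr.

R ≈ 34.5 mm/hr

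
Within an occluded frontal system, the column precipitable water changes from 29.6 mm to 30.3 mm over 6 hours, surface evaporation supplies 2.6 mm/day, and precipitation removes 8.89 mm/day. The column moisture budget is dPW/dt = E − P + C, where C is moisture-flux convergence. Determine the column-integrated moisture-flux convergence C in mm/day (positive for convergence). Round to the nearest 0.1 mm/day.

dPW/dt = (30.3 − 29.6) mm / (6/24 day) = +2.800 mm/day.
C = dPW/dt − E + P = (+2.800) − 2.6 + 8.89 = 9.1 mm/day.

C ≈ 9.1 mm/day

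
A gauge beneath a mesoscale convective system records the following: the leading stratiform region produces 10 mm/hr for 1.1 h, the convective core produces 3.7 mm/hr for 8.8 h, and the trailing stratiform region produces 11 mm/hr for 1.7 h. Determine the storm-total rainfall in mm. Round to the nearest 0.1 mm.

total ≈ 62.3 mm

Total = Σ Rᵢ Δtᵢ = 10 × 1.1 + 3.7 × 8.8 + 11 × 1.7
      = 11 + 32.56 + 18.7 = 62.3 mm.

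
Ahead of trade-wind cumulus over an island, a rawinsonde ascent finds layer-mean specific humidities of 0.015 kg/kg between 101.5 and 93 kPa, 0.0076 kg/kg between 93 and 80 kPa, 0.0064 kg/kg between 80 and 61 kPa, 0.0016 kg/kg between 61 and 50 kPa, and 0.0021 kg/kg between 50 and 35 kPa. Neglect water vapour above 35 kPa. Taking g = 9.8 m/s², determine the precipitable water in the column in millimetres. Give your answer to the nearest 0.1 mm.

Precipitable water is the column-integrated vapour mass per unit area: PW = (1/g) Σ q̄ Δp, with q in kg/kg and Δp in Pa (1 kg/m² of water = 1 mm).
Layer 101.5–93 kPa: Δp = 85 hPa = 8500 Pa, q̄ = 0.015 kg/kg → 0.015 × 8500 / 9.8 = 13.01 mm
Layer 93–80 kPa: Δp = 130 hPa = 13000 Pa, q̄ = 0.0076 kg/kg → 0.0076 × 13000 / 9.8 = 10.08 mm
Layer 80–61 kPa: Δp = 190 hPa = 19000 Pa, q̄ = 0.0064 kg/kg → 0.0064 × 19000 / 9.8 = 12.41 mm
Layer 61–50 kPa: Δp = 110 hPa = 11000 Pa, q̄ = 0.0016 kg/kg → 0.0016 × 11000 / 9.8 = 1.80 mm
Layer 50–35 kPa: Δp = 150 hPa = 15000 Pa, q̄ = 0.0021 kg/kg → 0.0021 × 15000 / 9.8 = 3.21 mm
PW = 13.01 + 10.08 + 12.41 + 1.80 + 3.21 = 40.51 ≈ 40.5 mm.

PW ≈ 40.5 mm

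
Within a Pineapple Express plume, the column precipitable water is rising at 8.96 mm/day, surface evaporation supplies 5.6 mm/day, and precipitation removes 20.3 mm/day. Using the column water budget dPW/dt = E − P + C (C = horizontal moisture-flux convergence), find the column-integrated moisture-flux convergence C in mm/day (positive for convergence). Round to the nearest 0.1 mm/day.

dPW/dt = +8.96 mm/day.
C = dPW/dt − E + P = (+8.96) − 5.6 + 20.3 = 23.7 mm/day.

C ≈ 23.7 mm/day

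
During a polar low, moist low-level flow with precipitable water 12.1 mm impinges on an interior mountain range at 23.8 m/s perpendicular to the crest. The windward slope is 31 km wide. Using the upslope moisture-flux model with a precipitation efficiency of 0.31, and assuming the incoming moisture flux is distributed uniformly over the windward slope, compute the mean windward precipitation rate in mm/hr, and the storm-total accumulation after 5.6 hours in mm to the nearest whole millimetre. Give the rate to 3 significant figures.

R ≈ 10.4 mm/hr; total ≈ 58 mm

Incoming column moisture flux per unit ridge length: F = V × PW = 23.8 × 12.1 = 287.98 mm·m/s.
Spread over the 31 km slope with efficiency ε = 0.31: R = ε·F/W = 0.31 × 287.98 / 31000 m = 2.880e-03 mm/s.
R = 2.880e-03 × 3600 = 10.4 mm/hr.
Over 5.6 h: total = 10.4 × 5.6 = 58.24 ≈ 58 mm.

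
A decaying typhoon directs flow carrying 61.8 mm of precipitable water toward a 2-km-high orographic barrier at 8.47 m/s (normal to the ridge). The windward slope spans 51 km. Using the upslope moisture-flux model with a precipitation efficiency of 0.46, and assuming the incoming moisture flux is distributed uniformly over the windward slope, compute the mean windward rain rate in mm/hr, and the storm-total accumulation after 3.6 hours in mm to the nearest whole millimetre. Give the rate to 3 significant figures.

Incoming column moisture flux per unit ridge length: F = V × PW = 8.47 × 61.8 = 523.446 mm·m/s.
Spread over the 51 km slope with efficiency ε = 0.46: R = ε·F/W = 0.46 × 523.446 / 51000 m = 4.721e-03 mm/s.
R = 4.721e-03 × 3600 = 17.0 mm/hr.
Over 3.6 h: total = 17.0 × 3.6 = 61.2 ≈ 61 mm.

R ≈ 17.0 mm/hr; total ≈ 61 mm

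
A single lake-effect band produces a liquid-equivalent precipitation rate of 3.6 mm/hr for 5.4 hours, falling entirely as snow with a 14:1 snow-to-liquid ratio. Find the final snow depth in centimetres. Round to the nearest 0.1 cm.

snow depth ≈ 27.2 cm

Liquid-equivalent depth = 3.6 × 5.4 = 19.44 mm.
Snow depth = 19.44 mm × 14 = 272.16 mm = 27.2 cm.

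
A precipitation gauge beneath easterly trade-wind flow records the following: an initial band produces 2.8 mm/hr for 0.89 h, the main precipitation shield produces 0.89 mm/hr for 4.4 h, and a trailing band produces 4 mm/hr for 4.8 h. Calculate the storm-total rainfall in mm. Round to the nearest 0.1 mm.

total ≈ 25.6 mm

Total = Σ Rᵢ Δtᵢ = 2.8 × 0.89 + 0.89 × 4.4 + 4 × 4.8
      = 2.492 + 3.916 + 19.2 = 25.6 mm.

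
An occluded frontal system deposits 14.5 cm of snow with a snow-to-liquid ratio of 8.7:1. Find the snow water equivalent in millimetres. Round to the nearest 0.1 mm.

SWE ≈ 16.7 mm

SWE = snow depth / ratio = 14.5 cm / 8.7 = 1.667 cm = 16.7 mm.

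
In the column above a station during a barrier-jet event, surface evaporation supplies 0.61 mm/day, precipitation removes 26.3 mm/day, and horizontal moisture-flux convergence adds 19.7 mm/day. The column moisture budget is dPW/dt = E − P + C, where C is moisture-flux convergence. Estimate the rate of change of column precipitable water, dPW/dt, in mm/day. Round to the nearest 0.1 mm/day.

dPW/dt ≈ -6.0 mm/day

dPW/dt = E − P + C = 0.61 − 26.3 + (19.7) = -6.0 mm/day.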